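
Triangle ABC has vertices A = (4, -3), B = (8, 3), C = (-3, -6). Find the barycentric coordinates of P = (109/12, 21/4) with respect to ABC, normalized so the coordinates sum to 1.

Signed area of the reference triangle: [ABC] = ½·(4·(3−(-6)) + 8·(-6−(-3)) + (-3)·(-3−3)) = ½·(36 − 24 + 18) = 15.
[PBC] = ½·((109/12)·(3−(-6)) + 8·(-6−(21/4)) + (-3)·(21/4−3)) = ½·(327/4 − 90 − 27/4) = -15/2, so the A-coordinate is (-15/2)/15 = -1/2.
[APC] = ½·(4·(21/4−(-6)) + (109/12)·(-6−(-3)) + (-3)·(-3−(21/4))) = ½·(45 − 109/4 + 99/4) = 85/4, so the B-coordinate is 17/12.
[ABP] = ½·(4·(3−(21/4)) + 8·(21/4−(-3)) + (109/12)·(-3−3)) = ½·(-9 + 66 − 109/2) = 5/4, so the C-coordinate is 1/12.
Check: -1/2 + 17/12 + 1/12 = 1.

(-1/2, 17/12, 1/12)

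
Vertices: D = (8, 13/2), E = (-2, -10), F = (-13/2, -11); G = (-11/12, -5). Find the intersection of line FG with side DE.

(14/3, 1)

Barycentric coordinates of G with respect to DEF: (1/3, 1/6, 1/2).
On side DE the F-coordinate is zero; dropping G's F-weight 1/2 and renormalizing the remaining 1/3 : 1/6 gives weights 2/3, 1/3 on D, E.
H = (2/3)·(8, 13/2) + (1/3)·(-2, -10) = (14/3, 1).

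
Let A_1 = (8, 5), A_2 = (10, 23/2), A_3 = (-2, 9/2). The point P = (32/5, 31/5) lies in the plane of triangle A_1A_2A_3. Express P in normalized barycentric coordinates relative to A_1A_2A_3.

(3/5, 1/5, 1/5)

Signed area of the reference triangle: [A_1A_2A_3] = ½·(8·(23/2−(9/2)) + 10·(9/2−5) + (-2)·(5−(23/2))) = ½·(56 − 5 + 13) = 32.
[PA_2A_3] = ½·((32/5)·(23/2−(9/2)) + 10·(9/2−(31/5)) + (-2)·(31/5−(23/2))) = ½·(224/5 − 17 + 53/5) = 96/5, so the A_1-coordinate is (96/5)/32 = 3/5.
[A_1PA_3] = ½·(8·(31/5−(9/2)) + (32/5)·(9/2−5) + (-2)·(5−(31/5))) = ½·(68/5 − 16/5 + 12/5) = 32/5, so the A_2-coordinate is 1/5.
[A_1A_2P] = ½·(8·(23/2−(31/5)) + 10·(31/5−5) + (32/5)·(5−(23/2))) = ½·(212/5 + 12 − 208/5) = 32/5, so the A_3-coordinate is 1/5.
Check: 3/5 + 1/5 + 1/5 = 1.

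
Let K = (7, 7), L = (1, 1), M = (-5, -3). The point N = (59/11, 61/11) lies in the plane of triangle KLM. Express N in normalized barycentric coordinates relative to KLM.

Signed area of the reference triangle: [KLM] = ½·(7·(1−(-3)) + 1·(-3−7) + (-5)·(7−1)) = ½·(28 − 10 − 30) = -6.
[NLM] = ½·((59/11)·(1−(-3)) + 1·(-3−(61/11)) + (-5)·(61/11−1)) = ½·(236/11 − 94/11 − 250/11) = -54/11, so the K-coordinate is (-54/11)/(-6) = 9/11.
[KNM] = ½·(7·(61/11−(-3)) + (59/11)·(-3−7) + (-5)·(7−(61/11))) = ½·(658/11 − 590/11 − 80/11) = -6/11, so the L-coordinate is 1/11.
[KLN] = ½·(7·(1−(61/11)) + 1·(61/11−7) + (59/11)·(7−1)) = ½·(-350/11 − 16/11 + 354/11) = -6/11, so the M-coordinate is 1/11.
Check: 9/11 + 1/11 + 1/11 = 1.

(9/11, 1/11, 1/11)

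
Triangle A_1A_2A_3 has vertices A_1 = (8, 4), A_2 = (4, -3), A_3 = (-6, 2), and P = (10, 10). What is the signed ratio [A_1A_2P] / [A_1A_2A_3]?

[A_1A_2A_3] = ½·(8·(-3−2) + 4·(2−4) + (-6)·(4−(-3))) = ½·(-40 − 8 − 42) = -45.
[A_1A_2P] = ½·(8·(-3−10) + 4·(10−4) + 10·(4−(-3))) = ½·(-104 + 24 + 70) = -5, so the ratio is (-5)/(-45) = 1/9.

1/9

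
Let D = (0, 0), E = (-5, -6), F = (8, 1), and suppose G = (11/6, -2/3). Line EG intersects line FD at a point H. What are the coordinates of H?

Barycentric coordinates of G with respect to DEF: (1/2, 1/6, 1/3).
On side FD the E-coordinate is zero; dropping G's E-weight 1/6 and renormalizing the remaining 1/3 : 1/2 gives weights 2/5, 3/5 on F, D.
H = (2/5)·(8, 1) + (3/5)·(0, 0) = (16/5, 2/5).

(16/5, 2/5)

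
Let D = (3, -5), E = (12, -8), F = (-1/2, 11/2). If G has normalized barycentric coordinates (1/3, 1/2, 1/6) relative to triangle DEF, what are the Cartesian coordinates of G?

G = (1/3)·D + (1/2)·E + (1/6)·F.
x-coordinate: (1/3)·3 + (1/2)·12 + (1/6)·(-1/2) = 83/12.
y-coordinate: (1/3)·(-5) + (1/2)·(-8) + (1/6)·(11/2) = -19/4.

(83/12, -19/4)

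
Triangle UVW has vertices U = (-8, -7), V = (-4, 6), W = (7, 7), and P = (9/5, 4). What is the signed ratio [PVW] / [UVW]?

[UVW] = ½·((-8)·(6−7) + (-4)·(7−(-7)) + 7·(-7−6)) = ½·(8 − 56 − 91) = -139/2.
[PVW] = ½·((9/5)·(6−7) + (-4)·(7−4) + 7·(4−6)) = ½·(-9/5 − 12 − 14) = -139/10, so the ratio is (-139/10)/(-139/2) = 1/5.

1/5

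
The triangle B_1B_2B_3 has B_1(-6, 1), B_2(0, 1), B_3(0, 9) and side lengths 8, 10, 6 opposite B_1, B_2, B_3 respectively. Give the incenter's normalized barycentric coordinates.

(1/3, 5/12, 1/4)

The incenter has barycentric coordinates proportional to the opposite side lengths: (8 : 10 : 6).
Normalizing by 8+10+6 = 24 gives (1/3, 5/12, 1/4).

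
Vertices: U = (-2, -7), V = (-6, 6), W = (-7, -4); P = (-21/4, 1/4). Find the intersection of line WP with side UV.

Barycentric coordinates of P with respect to UVW: (1/4, 1/2, 1/4).
On side UV the W-coordinate is zero; dropping P's W-weight 1/4 and renormalizing the remaining 1/4 : 1/2 gives weights 1/3, 2/3 on U, V.
Q = (1/3)·(-2, -7) + (2/3)·(-6, 6) = (-14/3, 5/3).

(-14/3, 5/3)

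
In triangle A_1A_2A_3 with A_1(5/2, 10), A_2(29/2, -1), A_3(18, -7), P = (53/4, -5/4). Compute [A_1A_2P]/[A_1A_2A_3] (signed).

[A_1A_2A_3] = ½·((5/2)·(-1−(-7)) + (29/2)·(-7−10) + 18·(10−(-1))) = ½·(15 − 493/2 + 198) = -67/4.
[A_1A_2P] = ½·((5/2)·(-1−(-5/4)) + (29/2)·(-5/4−10) + (53/4)·(10−(-1))) = ½·(5/8 − 1305/8 + 583/4) = -67/8, so the ratio is (-67/8)/(-67/4) = 1/2.

1/2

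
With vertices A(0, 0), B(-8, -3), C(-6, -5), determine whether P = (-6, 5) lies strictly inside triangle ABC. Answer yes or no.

no

Barycentric coordinates of P: (10/11, 30/11, -29/11).
The three coordinates are positive, positive, negative; a point is interior exactly when all three are positive.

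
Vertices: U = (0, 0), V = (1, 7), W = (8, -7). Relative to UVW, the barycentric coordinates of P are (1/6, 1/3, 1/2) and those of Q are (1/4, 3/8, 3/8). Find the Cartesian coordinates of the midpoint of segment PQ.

(185/48, -7/12)

Barycentric coordinates of the midpoint are the average: (5/24, 17/48, 7/16).
Converting: (5/24)·U + (17/48)·V + (7/16)·W = (185/48, -7/12).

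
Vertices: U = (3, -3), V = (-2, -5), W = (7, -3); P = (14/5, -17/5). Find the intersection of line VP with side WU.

Barycentric coordinates of P with respect to UVW: (3/5, 1/5, 1/5).
On side WU the V-coordinate is zero; dropping P's V-weight 1/5 and renormalizing the remaining 1/5 : 3/5 gives weights 1/4, 3/4 on W, U.
Q = (1/4)·(7, -3) + (3/4)·(3, -3) = (4, -3).

(4, -3)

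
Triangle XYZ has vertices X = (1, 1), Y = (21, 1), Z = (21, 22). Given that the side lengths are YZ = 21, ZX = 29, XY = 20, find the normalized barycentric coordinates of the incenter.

(3/10, 29/70, 2/7)

The incenter has barycentric coordinates proportional to the opposite side lengths: (21 : 29 : 20).
Normalizing by 21+29+20 = 70 gives (3/10, 29/70, 2/7).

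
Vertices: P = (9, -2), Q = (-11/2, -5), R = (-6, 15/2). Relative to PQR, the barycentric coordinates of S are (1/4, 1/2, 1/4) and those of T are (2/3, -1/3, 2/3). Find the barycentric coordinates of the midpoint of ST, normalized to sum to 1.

Since both coordinate triples sum to 1, the midpoint's barycentrics are the componentwise average.
(1/4+2/3)/2 = 11/24; similarly 1/12 and 11/24.

(11/24, 1/12, 11/24)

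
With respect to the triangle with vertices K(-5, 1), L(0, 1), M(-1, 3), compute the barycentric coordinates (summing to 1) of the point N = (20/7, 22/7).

(-11/14, 5/7, 15/14)

Signed area of the reference triangle: [KLM] = ½·((-5)·(1−3) + 0·(3−1) + (-1)·(1−1)) = ½·(10 + 0 + 0) = 5.
[NLM] = ½·((20/7)·(1−3) + 0·(3−(22/7)) + (-1)·(22/7−1)) = ½·(-40/7 + 0 − 15/7) = -55/14, so the K-coordinate is (-55/14)/5 = -11/14.
[KNM] = ½·((-5)·(22/7−3) + (20/7)·(3−1) + (-1)·(1−(22/7))) = ½·(-5/7 + 40/7 + 15/7) = 25/7, so the L-coordinate is 5/7.
[KLN] = ½·((-5)·(1−(22/7)) + 0·(22/7−1) + (20/7)·(1−1)) = ½·(75/7 + 0 + 0) = 75/14, so the M-coordinate is 15/14.
Check: -11/14 + 5/7 + 15/14 = 1.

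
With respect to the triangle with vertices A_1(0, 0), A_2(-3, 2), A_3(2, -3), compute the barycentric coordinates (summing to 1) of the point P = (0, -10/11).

(1/11, 4/11, 6/11)

Signed area of the reference triangle: [A_1A_2A_3] = ½·(0·(2−(-3)) + (-3)·(-3−0) + 2·(0−2)) = ½·(0 + 9 − 4) = 5/2.
[PA_2A_3] = ½·(0·(2−(-3)) + (-3)·(-3−(-10/11)) + 2·(-10/11−2)) = ½·(0 + 69/11 − 64/11) = 5/22, so the A_1-coordinate is (5/22)/(5/2) = 1/11.
[A_1PA_3] = ½·(0·(-10/11−(-3)) + 0·(-3−0) + 2·(0−(-10/11))) = ½·(0 + 0 + 20/11) = 10/11, so the A_2-coordinate is 4/11.
[A_1A_2P] = ½·(0·(2−(-10/11)) + (-3)·(-10/11−0) + 0·(0−2)) = ½·(0 + 30/11 + 0) = 15/11, so the A_3-coordinate is 6/11.
Check: 1/11 + 4/11 + 6/11 = 1.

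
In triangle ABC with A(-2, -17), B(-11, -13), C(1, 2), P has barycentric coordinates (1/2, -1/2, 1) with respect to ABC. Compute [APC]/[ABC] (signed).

The signed ratio [APC]/[ABC] equals the barycentric coordinate of P at vertex B, which is -1/2.

-1/2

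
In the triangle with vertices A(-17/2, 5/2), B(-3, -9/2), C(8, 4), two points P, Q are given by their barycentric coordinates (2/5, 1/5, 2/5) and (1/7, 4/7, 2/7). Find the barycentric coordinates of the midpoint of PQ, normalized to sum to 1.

(19/70, 27/70, 12/35)

Since both coordinate triples sum to 1, the midpoint's barycentrics are the componentwise average.
(2/5+1/7)/2 = 19/70; similarly 27/70 and 12/35.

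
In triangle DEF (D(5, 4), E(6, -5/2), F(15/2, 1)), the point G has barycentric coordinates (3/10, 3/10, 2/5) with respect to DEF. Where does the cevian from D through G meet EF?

Line DG meets EF where the D-coordinate vanishes; zeroing G's D-weight and renormalizing leaves E, F-weights 3/10 : 2/5 → (3/7, 4/7).
So H = (3/7)·E + (4/7)·F = (48/7, -1/2).

(48/7, -1/2)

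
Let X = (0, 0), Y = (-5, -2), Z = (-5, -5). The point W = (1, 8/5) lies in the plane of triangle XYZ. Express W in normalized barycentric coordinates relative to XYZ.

Signed area of the reference triangle: [XYZ] = ½·(0·(-2−(-5)) + (-5)·(-5−0) + (-5)·(0−(-2))) = ½·(0 + 25 − 10) = 15/2.
[WYZ] = ½·(1·(-2−(-5)) + (-5)·(-5−(8/5)) + (-5)·(8/5−(-2))) = ½·(3 + 33 − 18) = 9, so the X-coordinate is 9/(15/2) = 6/5.
[XWZ] = ½·(0·(8/5−(-5)) + 1·(-5−0) + (-5)·(0−(8/5))) = ½·(0 − 5 + 8) = 3/2, so the Y-coordinate is 1/5.
[XYW] = ½·(0·(-2−(8/5)) + (-5)·(8/5−0) + 1·(0−(-2))) = ½·(0 − 8 + 2) = -3, so the Z-coordinate is -2/5.
Check: 6/5 + 1/5 − 2/5 = 1.

(6/5, 1/5, -2/5)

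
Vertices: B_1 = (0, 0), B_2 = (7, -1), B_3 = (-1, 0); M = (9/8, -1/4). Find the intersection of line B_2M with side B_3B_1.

Barycentric coordinates of M with respect to B_1B_2B_3: (1/8, 1/4, 5/8).
On side B_3B_1 the B_2-coordinate is zero; dropping M's B_2-weight 1/4 and renormalizing the remaining 5/8 : 1/8 gives weights 5/6, 1/6 on B_3, B_1.
N = (5/6)·(-1, 0) + (1/6)·(0, 0) = (-5/6, 0).

(-5/6, 0)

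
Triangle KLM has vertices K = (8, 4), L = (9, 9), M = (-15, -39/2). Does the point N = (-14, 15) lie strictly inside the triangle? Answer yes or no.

Barycentric coordinates of N: (-533/61, 1540/183, 242/183).
The three coordinates are negative, positive, positive; a point is interior exactly when all three are positive.

no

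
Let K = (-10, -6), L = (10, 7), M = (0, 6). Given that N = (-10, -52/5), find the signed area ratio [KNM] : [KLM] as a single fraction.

[KLM] = ½·((-10)·(7−6) + 10·(6−(-6)) + 0·(-6−7)) = ½·(-10 + 120 + 0) = 55.
[KNM] = ½·((-10)·(-52/5−6) + (-10)·(6−(-6)) + 0·(-6−(-52/5))) = ½·(164 − 120 + 0) = 22, so the ratio is 22/55 = 2/5.

2/5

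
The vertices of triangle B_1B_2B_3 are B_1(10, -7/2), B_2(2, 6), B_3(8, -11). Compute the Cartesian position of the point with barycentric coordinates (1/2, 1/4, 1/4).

M = (1/2)·B_1 + (1/4)·B_2 + (1/4)·B_3.
x-coordinate: (1/2)·10 + (1/4)·2 + (1/4)·8 = 15/2.
y-coordinate: (1/2)·(-7/2) + (1/4)·6 + (1/4)·(-11) = -3.

(15/2, -3)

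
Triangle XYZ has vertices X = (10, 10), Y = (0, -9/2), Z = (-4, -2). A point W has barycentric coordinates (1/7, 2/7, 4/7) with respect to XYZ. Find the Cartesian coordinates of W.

(-6/7, -1)

W = (1/7)·X + (2/7)·Y + (4/7)·Z.
x-coordinate: (1/7)·10 + (2/7)·0 + (4/7)·(-4) = -6/7.
y-coordinate: (1/7)·10 + (2/7)·(-9/2) + (4/7)·(-2) = -1.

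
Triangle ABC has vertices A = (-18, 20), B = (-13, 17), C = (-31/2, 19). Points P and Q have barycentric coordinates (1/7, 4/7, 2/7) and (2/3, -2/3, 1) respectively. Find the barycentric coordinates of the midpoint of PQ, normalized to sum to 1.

(17/42, -1/21, 9/14)

Since both coordinate triples sum to 1, the midpoint's barycentrics are the componentwise average.
(1/7+2/3)/2 = 17/42; similarly -1/21 and 9/14.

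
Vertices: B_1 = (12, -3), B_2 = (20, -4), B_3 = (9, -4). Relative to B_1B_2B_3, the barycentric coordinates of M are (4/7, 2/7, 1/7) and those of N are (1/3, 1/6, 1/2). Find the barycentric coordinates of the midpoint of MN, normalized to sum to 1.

(19/42, 19/84, 9/28)

Since both coordinate triples sum to 1, the midpoint's barycentrics are the componentwise average.
(4/7+1/3)/2 = 19/42; similarly 19/84 and 9/28.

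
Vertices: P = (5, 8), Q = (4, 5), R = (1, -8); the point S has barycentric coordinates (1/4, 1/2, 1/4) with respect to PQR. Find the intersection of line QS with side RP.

Line QS meets RP where the Q-coordinate vanishes; zeroing S's Q-weight and renormalizing leaves R, P-weights 1/4 : 1/4 → (1/2, 1/2).
So T = (1/2)·R + (1/2)·P = (3, 0).

(3, 0)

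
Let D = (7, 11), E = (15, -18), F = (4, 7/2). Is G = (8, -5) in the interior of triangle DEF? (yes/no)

no

Barycentric coordinates of G: (-5/98, 37/98, 33/49).
The three coordinates are negative, positive, positive; a point is interior exactly when all three are positive.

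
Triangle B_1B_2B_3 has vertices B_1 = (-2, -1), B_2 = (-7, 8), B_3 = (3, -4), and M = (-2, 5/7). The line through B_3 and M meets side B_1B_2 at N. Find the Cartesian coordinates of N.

(-4, 13/5)

Barycentric coordinates of M with respect to B_1B_2B_3: (3/7, 2/7, 2/7).
On side B_1B_2 the B_3-coordinate is zero; dropping M's B_3-weight 2/7 and renormalizing the remaining 3/7 : 2/7 gives weights 3/5, 2/5 on B_1, B_2.
N = (3/5)·(-2, -1) + (2/5)·(-7, 8) = (-4, 13/5).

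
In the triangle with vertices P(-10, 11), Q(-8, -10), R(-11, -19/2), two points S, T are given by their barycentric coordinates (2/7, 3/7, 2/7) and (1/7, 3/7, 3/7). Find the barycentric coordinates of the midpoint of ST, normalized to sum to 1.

Since both coordinate triples sum to 1, the midpoint's barycentrics are the componentwise average.
(2/7+1/7)/2 = 3/14; similarly 3/7 and 5/14.

(3/14, 3/7, 5/14)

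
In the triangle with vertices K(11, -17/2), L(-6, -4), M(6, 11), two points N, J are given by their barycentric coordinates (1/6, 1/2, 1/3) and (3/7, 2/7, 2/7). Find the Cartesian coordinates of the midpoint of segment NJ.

(233/84, -39/56)

Barycentric coordinates of the midpoint are the average: (25/84, 11/28, 13/42).
Converting: (25/84)·K + (11/28)·L + (13/42)·M = (233/84, -39/56).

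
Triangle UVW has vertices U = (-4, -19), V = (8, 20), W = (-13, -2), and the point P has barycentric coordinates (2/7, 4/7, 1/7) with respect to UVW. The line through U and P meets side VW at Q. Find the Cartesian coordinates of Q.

Line UP meets VW where the U-coordinate vanishes; zeroing P's U-weight and renormalizing leaves V, W-weights 4/7 : 1/7 → (4/5, 1/5).
So Q = (4/5)·V + (1/5)·W = (19/5, 78/5).

(19/5, 78/5)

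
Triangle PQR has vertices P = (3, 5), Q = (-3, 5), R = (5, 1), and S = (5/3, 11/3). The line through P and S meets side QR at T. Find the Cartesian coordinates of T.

(1, 3)

Barycentric coordinates of S with respect to PQR: (1/3, 1/3, 1/3).
On side QR the P-coordinate is zero; dropping S's P-weight 1/3 and renormalizing the remaining 1/3 : 1/3 gives weights 1/2, 1/2 on Q, R.
T = (1/2)·(-3, 5) + (1/2)·(5, 1) = (1, 3).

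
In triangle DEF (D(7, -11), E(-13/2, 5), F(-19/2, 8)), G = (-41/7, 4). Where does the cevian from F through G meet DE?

Barycentric coordinates of G with respect to DEF: (1/7, 3/7, 3/7).
On side DE the F-coordinate is zero; dropping G's F-weight 3/7 and renormalizing the remaining 1/7 : 3/7 gives weights 1/4, 3/4 on D, E.
H = (1/4)·(7, -11) + (3/4)·(-13/2, 5) = (-25/8, 1).

(-25/8, 1)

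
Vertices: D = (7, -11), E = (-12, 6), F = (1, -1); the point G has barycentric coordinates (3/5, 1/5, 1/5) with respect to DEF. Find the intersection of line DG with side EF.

(-11/2, 5/2)

Line DG meets EF where the D-coordinate vanishes; zeroing G's D-weight and renormalizing leaves E, F-weights 1/5 : 1/5 → (1/2, 1/2).
So H = (1/2)·E + (1/2)·F = (-11/2, 5/2).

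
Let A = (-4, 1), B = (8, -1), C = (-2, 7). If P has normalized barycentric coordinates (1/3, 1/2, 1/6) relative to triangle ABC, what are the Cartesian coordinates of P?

(7/3, 1)

P = (1/3)·A + (1/2)·B + (1/6)·C.
x-coordinate: (1/3)·(-4) + (1/2)·8 + (1/6)·(-2) = 7/3.
y-coordinate: (1/3)·1 + (1/2)·(-1) + (1/6)·7 = 1.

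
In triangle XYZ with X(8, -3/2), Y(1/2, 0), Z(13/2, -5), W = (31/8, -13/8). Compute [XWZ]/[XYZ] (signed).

[XYZ] = ½·(8·(0−(-5)) + (1/2)·(-5−(-3/2)) + (13/2)·(-3/2−0)) = ½·(40 − 7/4 − 39/4) = 57/4.
[XWZ] = ½·(8·(-13/8−(-5)) + (31/8)·(-5−(-3/2)) + (13/2)·(-3/2−(-13/8))) = ½·(27 − 217/16 + 13/16) = 57/8, so the ratio is (57/8)/(57/4) = 1/2.

1/2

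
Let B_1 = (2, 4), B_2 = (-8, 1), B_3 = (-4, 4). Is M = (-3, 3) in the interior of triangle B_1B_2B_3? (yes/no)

Barycentric coordinates of M: (7/18, 1/3, 5/18).
The three coordinates are positive, positive, positive; a point is interior exactly when all three are positive.

yes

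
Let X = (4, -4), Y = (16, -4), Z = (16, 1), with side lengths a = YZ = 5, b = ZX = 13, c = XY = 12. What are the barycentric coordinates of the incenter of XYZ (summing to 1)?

(1/6, 13/30, 2/5)

The incenter has barycentric coordinates proportional to the opposite side lengths: (5 : 13 : 12).
Normalizing by 5+13+12 = 30 gives (1/6, 13/30, 2/5).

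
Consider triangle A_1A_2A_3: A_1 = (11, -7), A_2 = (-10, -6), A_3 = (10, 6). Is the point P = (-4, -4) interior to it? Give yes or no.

yes

Barycentric coordinates of P: (2/17, 12/17, 3/17).
The three coordinates are positive, positive, positive; a point is interior exactly when all three are positive.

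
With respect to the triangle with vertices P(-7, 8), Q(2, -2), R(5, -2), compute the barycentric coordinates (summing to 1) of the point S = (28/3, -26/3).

Signed area of the reference triangle: [PQR] = ½·((-7)·(-2−(-2)) + 2·(-2−8) + 5·(8−(-2))) = ½·(0 − 20 + 50) = 15.
[SQR] = ½·((28/3)·(-2−(-2)) + 2·(-2−(-26/3)) + 5·(-26/3−(-2))) = ½·(0 + 40/3 − 100/3) = -10, so the P-coordinate is (-10)/15 = -2/3.
[PSR] = ½·((-7)·(-26/3−(-2)) + (28/3)·(-2−8) + 5·(8−(-26/3))) = ½·(140/3 − 280/3 + 250/3) = 55/3, so the Q-coordinate is 11/9.
[PQS] = ½·((-7)·(-2−(-26/3)) + 2·(-26/3−8) + (28/3)·(8−(-2))) = ½·(-140/3 − 100/3 + 280/3) = 20/3, so the R-coordinate is 4/9.
Check: -2/3 + 11/9 + 4/9 = 1.

(-2/3, 11/9, 4/9)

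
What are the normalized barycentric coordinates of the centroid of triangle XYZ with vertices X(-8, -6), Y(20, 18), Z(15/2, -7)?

(1/3, 1/3, 1/3)

The centroid is the average of the vertices, so each weight is 1/3.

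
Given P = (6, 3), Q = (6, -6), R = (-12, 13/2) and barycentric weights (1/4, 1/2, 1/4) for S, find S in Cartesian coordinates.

(3/2, -5/8)

S = (1/4)·P + (1/2)·Q + (1/4)·R.
x-coordinate: (1/4)·6 + (1/2)·6 + (1/4)·(-12) = 3/2.
y-coordinate: (1/4)·3 + (1/2)·(-6) + (1/4)·(13/2) = -5/8.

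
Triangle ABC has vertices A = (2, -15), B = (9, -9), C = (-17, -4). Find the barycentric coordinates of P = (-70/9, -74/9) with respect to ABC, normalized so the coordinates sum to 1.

(1/3, 1/9, 5/9)

Signed area of the reference triangle: [ABC] = ½·(2·(-9−(-4)) + 9·(-4−(-15)) + (-17)·(-15−(-9))) = ½·(-10 + 99 + 102) = 191/2.
[PBC] = ½·((-70/9)·(-9−(-4)) + 9·(-4−(-74/9)) + (-17)·(-74/9−(-9))) = ½·(350/9 + 38 − 119/9) = 191/6, so the A-coordinate is (191/6)/(191/2) = 1/3.
[APC] = ½·(2·(-74/9−(-4)) + (-70/9)·(-4−(-15)) + (-17)·(-15−(-74/9))) = ½·(-76/9 − 770/9 + 1037/9) = 191/18, so the B-coordinate is 1/9.
[ABP] = ½·(2·(-9−(-74/9)) + 9·(-74/9−(-15)) + (-70/9)·(-15−(-9))) = ½·(-14/9 + 61 + 140/3) = 955/18, so the C-coordinate is 5/9.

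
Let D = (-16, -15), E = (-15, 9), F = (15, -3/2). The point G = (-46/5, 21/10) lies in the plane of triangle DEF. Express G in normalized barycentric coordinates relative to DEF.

(1/5, 3/5, 1/5)

Signed area of the reference triangle: [DEF] = ½·((-16)·(9−(-3/2)) + (-15)·(-3/2−(-15)) + 15·(-15−9)) = ½·(-168 − 405/2 − 360) = -1461/4.
[GEF] = ½·((-46/5)·(9−(-3/2)) + (-15)·(-3/2−(21/10)) + 15·(21/10−9)) = ½·(-483/5 + 54 − 207/2) = -1461/20, so the D-coordinate is (-1461/20)/(-1461/4) = 1/5.
[DGF] = ½·((-16)·(21/10−(-3/2)) + (-46/5)·(-3/2−(-15)) + 15·(-15−(21/10))) = ½·(-288/5 − 621/5 − 513/2) = -4383/20, so the E-coordinate is 3/5.
[DEG] = ½·((-16)·(9−(21/10)) + (-15)·(21/10−(-15)) + (-46/5)·(-15−9)) = ½·(-552/5 − 513/2 + 1104/5) = -1461/20, so the F-coordinate is 1/5.
Check: 1/5 + 3/5 + 1/5 = 1.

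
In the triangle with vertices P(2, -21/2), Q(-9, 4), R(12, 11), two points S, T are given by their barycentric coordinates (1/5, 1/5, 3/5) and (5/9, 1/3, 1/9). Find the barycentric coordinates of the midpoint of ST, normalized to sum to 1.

(17/45, 4/15, 16/45)

Since both coordinate triples sum to 1, the midpoint's barycentrics are the componentwise average.
(1/5+5/9)/2 = 17/45; similarly 4/15 and 16/45.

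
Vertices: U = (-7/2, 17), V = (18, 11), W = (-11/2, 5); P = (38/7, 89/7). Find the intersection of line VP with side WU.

Barycentric coordinates of P with respect to UVW: (3/7, 3/7, 1/7).
On side WU the V-coordinate is zero; dropping P's V-weight 3/7 and renormalizing the remaining 1/7 : 3/7 gives weights 1/4, 3/4 on W, U.
Q = (1/4)·(-11/2, 5) + (3/4)·(-7/2, 17) = (-4, 14).

(-4, 14)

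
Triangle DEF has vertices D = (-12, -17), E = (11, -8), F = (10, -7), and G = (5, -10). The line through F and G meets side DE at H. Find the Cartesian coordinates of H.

Barycentric coordinates of G with respect to DEF: (1/4, 1/2, 1/4).
On side DE the F-coordinate is zero; dropping G's F-weight 1/4 and renormalizing the remaining 1/4 : 1/2 gives weights 1/3, 2/3 on D, E.
H = (1/3)·(-12, -17) + (2/3)·(11, -8) = (10/3, -11).

(10/3, -11)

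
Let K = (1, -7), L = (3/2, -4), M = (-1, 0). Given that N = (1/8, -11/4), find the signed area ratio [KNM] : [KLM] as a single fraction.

1/4

[KLM] = ½·(1·(-4−0) + (3/2)·(0−(-7)) + (-1)·(-7−(-4))) = ½·(-4 + 21/2 + 3) = 19/4.
[KNM] = ½·(1·(-11/4−0) + (1/8)·(0−(-7)) + (-1)·(-7−(-11/4))) = ½·(-11/4 + 7/8 + 17/4) = 19/16, so the ratio is (19/16)/(19/4) = 1/4.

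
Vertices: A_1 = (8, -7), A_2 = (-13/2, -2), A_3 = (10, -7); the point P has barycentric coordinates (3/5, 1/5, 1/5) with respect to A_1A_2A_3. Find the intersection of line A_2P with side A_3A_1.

(17/2, -7)

Line A_2P meets A_3A_1 where the A_2-coordinate vanishes; zeroing P's A_2-weight and renormalizing leaves A_3, A_1-weights 1/5 : 3/5 → (1/4, 3/4).
So Q = (1/4)·A_3 + (3/4)·A_1 = (17/2, -7).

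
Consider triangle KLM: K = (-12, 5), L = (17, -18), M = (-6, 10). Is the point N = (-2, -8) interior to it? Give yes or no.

Barycentric coordinates of N: (302/283, 128/283, -147/283).
The three coordinates are positive, positive, negative; a point is interior exactly when all three are positive.

no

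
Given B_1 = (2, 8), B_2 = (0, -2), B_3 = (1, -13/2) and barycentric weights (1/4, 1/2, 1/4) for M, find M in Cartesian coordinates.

(3/4, -5/8)

M = (1/4)·B_1 + (1/2)·B_2 + (1/4)·B_3.
x-coordinate: (1/4)·2 + (1/2)·0 + (1/4)·1 = 3/4.
y-coordinate: (1/4)·8 + (1/2)·(-2) + (1/4)·(-13/2) = -5/8.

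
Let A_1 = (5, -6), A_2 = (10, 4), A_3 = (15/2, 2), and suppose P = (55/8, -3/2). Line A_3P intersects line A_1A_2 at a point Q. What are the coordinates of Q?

Barycentric coordinates of P with respect to A_1A_2A_3: (1/2, 1/4, 1/4).
On side A_1A_2 the A_3-coordinate is zero; dropping P's A_3-weight 1/4 and renormalizing the remaining 1/2 : 1/4 gives weights 2/3, 1/3 on A_1, A_2.
Q = (2/3)·(5, -6) + (1/3)·(10, 4) = (20/3, -8/3).

(20/3, -8/3)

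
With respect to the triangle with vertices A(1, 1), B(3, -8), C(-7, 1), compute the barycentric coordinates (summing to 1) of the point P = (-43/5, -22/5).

Signed area of the reference triangle: [ABC] = ½·(1·(-8−1) + 3·(1−1) + (-7)·(1−(-8))) = ½·(-9 + 0 − 63) = -36.
[PBC] = ½·((-43/5)·(-8−1) + 3·(1−(-22/5)) + (-7)·(-22/5−(-8))) = ½·(387/5 + 81/5 − 126/5) = 171/5, so the A-coordinate is (171/5)/(-36) = -19/20.
[APC] = ½·(1·(-22/5−1) + (-43/5)·(1−1) + (-7)·(1−(-22/5))) = ½·(-27/5 + 0 − 189/5) = -108/5, so the B-coordinate is 3/5.
[ABP] = ½·(1·(-8−(-22/5)) + 3·(-22/5−1) + (-43/5)·(1−(-8))) = ½·(-18/5 − 81/5 − 387/5) = -243/5, so the C-coordinate is 27/20.
Check: -19/20 + 3/5 + 27/20 = 1.

(-19/20, 3/5, 27/20)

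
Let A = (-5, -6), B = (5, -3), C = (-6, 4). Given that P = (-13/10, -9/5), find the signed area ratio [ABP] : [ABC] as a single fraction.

3/10

[ABC] = ½·((-5)·(-3−4) + 5·(4−(-6)) + (-6)·(-6−(-3))) = ½·(35 + 50 + 18) = 103/2.
[ABP] = ½·((-5)·(-3−(-9/5)) + 5·(-9/5−(-6)) + (-13/10)·(-6−(-3))) = ½·(6 + 21 + 39/10) = 309/20, so the ratio is (309/20)/(103/2) = 3/10.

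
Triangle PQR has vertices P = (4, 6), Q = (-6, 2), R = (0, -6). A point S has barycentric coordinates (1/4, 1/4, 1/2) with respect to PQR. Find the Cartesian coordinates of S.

(-1/2, -1)

S = (1/4)·P + (1/4)·Q + (1/2)·R.
x-coordinate: (1/4)·4 + (1/4)·(-6) + (1/2)·0 = -1/2.
y-coordinate: (1/4)·6 + (1/4)·2 + (1/2)·(-6) = -1.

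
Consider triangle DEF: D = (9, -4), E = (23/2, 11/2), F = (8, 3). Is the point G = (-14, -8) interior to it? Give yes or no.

Barycentric coordinates of G: (-11/18, -55/9, 139/18).
The three coordinates are negative, negative, positive; a point is interior exactly when all three are positive.

no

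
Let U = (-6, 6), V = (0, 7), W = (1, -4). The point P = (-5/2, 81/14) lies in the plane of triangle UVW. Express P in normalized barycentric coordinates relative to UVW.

Signed area of the reference triangle: [UVW] = ½·((-6)·(7−(-4)) + 0·(-4−6) + 1·(6−7)) = ½·(-66 + 0 − 1) = -67/2.
[PVW] = ½·((-5/2)·(7−(-4)) + 0·(-4−(81/14)) + 1·(81/14−7)) = ½·(-55/2 + 0 − 17/14) = -201/14, so the U-coordinate is (-201/14)/(-67/2) = 3/7.
[UPW] = ½·((-6)·(81/14−(-4)) + (-5/2)·(-4−6) + 1·(6−(81/14))) = ½·(-411/7 + 25 + 3/14) = -67/4, so the V-coordinate is 1/2.
[UVP] = ½·((-6)·(7−(81/14)) + 0·(81/14−6) + (-5/2)·(6−7)) = ½·(-51/7 + 0 + 5/2) = -67/28, so the W-coordinate is 1/14.
Check: 3/7 + 1/2 + 1/14 = 1.

(3/7, 1/2, 1/14)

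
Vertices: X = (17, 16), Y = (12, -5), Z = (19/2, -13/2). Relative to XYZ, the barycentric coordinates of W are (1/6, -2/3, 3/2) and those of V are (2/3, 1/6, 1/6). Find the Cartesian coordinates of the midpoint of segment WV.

(12, 5/2)

Barycentric coordinates of the midpoint are the average: (5/12, -1/4, 5/6).
Converting: (5/12)·X + (-1/4)·Y + (5/6)·Z = (12, 5/2).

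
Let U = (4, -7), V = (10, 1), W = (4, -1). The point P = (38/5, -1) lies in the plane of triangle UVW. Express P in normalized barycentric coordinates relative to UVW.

(1/5, 3/5, 1/5)

Signed area of the reference triangle: [UVW] = ½·(4·(1−(-1)) + 10·(-1−(-7)) + 4·(-7−1)) = ½·(8 + 60 − 32) = 18.
[PVW] = ½·((38/5)·(1−(-1)) + 10·(-1−(-1)) + 4·(-1−1)) = ½·(76/5 + 0 − 8) = 18/5, so the U-coordinate is (18/5)/18 = 1/5.
[UPW] = ½·(4·(-1−(-1)) + (38/5)·(-1−(-7)) + 4·(-7−(-1))) = ½·(0 + 228/5 − 24) = 54/5, so the V-coordinate is 3/5.
[UVP] = ½·(4·(1−(-1)) + 10·(-1−(-7)) + (38/5)·(-7−1)) = ½·(8 + 60 − 304/5) = 18/5, so the W-coordinate is 1/5.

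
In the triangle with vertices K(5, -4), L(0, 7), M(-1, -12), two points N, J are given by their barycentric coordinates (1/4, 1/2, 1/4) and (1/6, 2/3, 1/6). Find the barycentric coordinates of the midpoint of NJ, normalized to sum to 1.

Since both coordinate triples sum to 1, the midpoint's barycentrics are the componentwise average.
(1/4+1/6)/2 = 5/24; similarly 7/12 and 5/24.

(5/24, 7/12, 5/24)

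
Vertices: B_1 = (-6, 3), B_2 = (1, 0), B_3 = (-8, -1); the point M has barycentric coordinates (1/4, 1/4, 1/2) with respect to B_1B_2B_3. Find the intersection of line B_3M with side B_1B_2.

(-5/2, 3/2)

Line B_3M meets B_1B_2 where the B_3-coordinate vanishes; zeroing M's B_3-weight and renormalizing leaves B_1, B_2-weights 1/4 : 1/4 → (1/2, 1/2).
So N = (1/2)·B_1 + (1/2)·B_2 = (-5/2, 3/2).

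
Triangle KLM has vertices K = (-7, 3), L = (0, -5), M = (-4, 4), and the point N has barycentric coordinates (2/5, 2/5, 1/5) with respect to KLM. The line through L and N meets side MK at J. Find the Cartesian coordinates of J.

Line LN meets MK where the L-coordinate vanishes; zeroing N's L-weight and renormalizing leaves M, K-weights 1/5 : 2/5 → (1/3, 2/3).
So J = (1/3)·M + (2/3)·K = (-6, 10/3).

(-6, 10/3)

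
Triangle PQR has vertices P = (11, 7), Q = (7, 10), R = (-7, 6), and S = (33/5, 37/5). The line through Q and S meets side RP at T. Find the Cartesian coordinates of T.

Barycentric coordinates of S with respect to PQR: (3/5, 1/5, 1/5).
On side RP the Q-coordinate is zero; dropping S's Q-weight 1/5 and renormalizing the remaining 1/5 : 3/5 gives weights 1/4, 3/4 on R, P.
T = (1/4)·(-7, 6) + (3/4)·(11, 7) = (13/2, 27/4).

(13/2, 27/4)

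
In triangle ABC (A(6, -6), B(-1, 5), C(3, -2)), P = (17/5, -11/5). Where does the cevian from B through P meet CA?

Barycentric coordinates of P with respect to ABC: (2/5, 1/5, 2/5).
On side CA the B-coordinate is zero; dropping P's B-weight 1/5 and renormalizing the remaining 2/5 : 2/5 gives weights 1/2, 1/2 on C, A.
Q = (1/2)·(3, -2) + (1/2)·(6, -6) = (9/2, -4).

(9/2, -4)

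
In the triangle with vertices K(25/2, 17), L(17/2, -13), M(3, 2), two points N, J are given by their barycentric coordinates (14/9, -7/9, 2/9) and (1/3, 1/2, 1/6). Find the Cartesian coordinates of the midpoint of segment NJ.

(269/24, 73/4)

Barycentric coordinates of the midpoint are the average: (17/18, -5/36, 7/36).
Converting: (17/18)·K + (-5/36)·L + (7/36)·M = (269/24, 73/4).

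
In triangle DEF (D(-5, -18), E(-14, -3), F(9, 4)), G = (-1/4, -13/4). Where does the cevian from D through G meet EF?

(4/3, 5/3)

Barycentric coordinates of G with respect to DEF: (1/4, 1/4, 1/2).
On side EF the D-coordinate is zero; dropping G's D-weight 1/4 and renormalizing the remaining 1/4 : 1/2 gives weights 1/3, 2/3 on E, F.
H = (1/3)·(-14, -3) + (2/3)·(9, 4) = (4/3, 5/3).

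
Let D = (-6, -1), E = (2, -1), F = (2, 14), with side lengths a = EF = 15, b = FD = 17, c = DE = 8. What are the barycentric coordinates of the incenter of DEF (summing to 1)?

The incenter has barycentric coordinates proportional to the opposite side lengths: (15 : 17 : 8).
Normalizing by 15+17+8 = 40 gives (3/8, 17/40, 1/5).

(3/8, 17/40, 1/5)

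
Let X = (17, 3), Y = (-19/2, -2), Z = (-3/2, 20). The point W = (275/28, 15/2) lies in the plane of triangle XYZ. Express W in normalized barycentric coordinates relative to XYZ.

Signed area of the reference triangle: [XYZ] = ½·(17·(-2−20) + (-19/2)·(20−3) + (-3/2)·(3−(-2))) = ½·(-374 − 323/2 − 15/2) = -543/2.
[WYZ] = ½·((275/28)·(-2−20) + (-19/2)·(20−(15/2)) + (-3/2)·(15/2−(-2))) = ½·(-3025/14 − 475/4 − 57/4) = -4887/28, so the X-coordinate is (-4887/28)/(-543/2) = 9/14.
[XWZ] = ½·(17·(15/2−20) + (275/28)·(20−3) + (-3/2)·(3−(15/2))) = ½·(-425/2 + 4675/28 + 27/4) = -543/28, so the Y-coordinate is 1/14.
[XYW] = ½·(17·(-2−(15/2)) + (-19/2)·(15/2−3) + (275/28)·(3−(-2))) = ½·(-323/2 − 171/4 + 1375/28) = -543/7, so the Z-coordinate is 2/7.

(9/14, 1/14, 2/7)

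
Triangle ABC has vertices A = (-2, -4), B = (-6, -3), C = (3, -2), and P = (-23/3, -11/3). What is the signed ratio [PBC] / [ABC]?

[ABC] = ½·((-2)·(-3−(-2)) + (-6)·(-2−(-4)) + 3·(-4−(-3))) = ½·(2 − 12 − 3) = -13/2.
[PBC] = ½·((-23/3)·(-3−(-2)) + (-6)·(-2−(-11/3)) + 3·(-11/3−(-3))) = ½·(23/3 − 10 − 2) = -13/6, so the ratio is (-13/6)/(-13/2) = 1/3.

1/3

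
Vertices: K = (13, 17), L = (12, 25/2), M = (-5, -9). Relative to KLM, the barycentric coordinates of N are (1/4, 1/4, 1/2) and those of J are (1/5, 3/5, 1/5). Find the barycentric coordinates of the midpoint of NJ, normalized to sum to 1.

(9/40, 17/40, 7/20)

Since both coordinate triples sum to 1, the midpoint's barycentrics are the componentwise average.
(1/4+1/5)/2 = 9/40; similarly 17/40 and 7/20.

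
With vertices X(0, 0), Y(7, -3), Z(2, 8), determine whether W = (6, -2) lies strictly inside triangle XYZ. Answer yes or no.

yes

Barycentric coordinates of W: (3/31, 26/31, 2/31).
The three coordinates are positive, positive, positive; a point is interior exactly when all three are positive.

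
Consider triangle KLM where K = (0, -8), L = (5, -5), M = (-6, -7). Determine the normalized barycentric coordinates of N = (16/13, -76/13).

Signed area of the reference triangle: [KLM] = ½·(0·(-5−(-7)) + 5·(-7−(-8)) + (-6)·(-8−(-5))) = ½·(0 + 5 + 18) = 23/2.
[NLM] = ½·((16/13)·(-5−(-7)) + 5·(-7−(-76/13)) + (-6)·(-76/13−(-5))) = ½·(32/13 − 75/13 + 66/13) = 23/26, so the K-coordinate is (23/26)/(23/2) = 1/13.
[KNM] = ½·(0·(-76/13−(-7)) + (16/13)·(-7−(-8)) + (-6)·(-8−(-76/13))) = ½·(0 + 16/13 + 168/13) = 92/13, so the L-coordinate is 8/13.
[KLN] = ½·(0·(-5−(-76/13)) + 5·(-76/13−(-8)) + (16/13)·(-8−(-5))) = ½·(0 + 140/13 − 48/13) = 46/13, so the M-coordinate is 4/13.
Check: 1/13 + 8/13 + 4/13 = 1.

(1/13, 8/13, 4/13)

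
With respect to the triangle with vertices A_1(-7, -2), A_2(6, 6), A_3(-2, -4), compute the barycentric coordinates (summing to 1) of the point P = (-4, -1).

Signed area of the reference triangle: [A_1A_2A_3] = ½·((-7)·(6−(-4)) + 6·(-4−(-2)) + (-2)·(-2−6)) = ½·(-70 − 12 + 16) = -33.
[PA_2A_3] = ½·((-4)·(6−(-4)) + 6·(-4−(-1)) + (-2)·(-1−6)) = ½·(-40 − 18 + 14) = -22, so the A_1-coordinate is (-22)/(-33) = 2/3.
[A_1PA_3] = ½·((-7)·(-1−(-4)) + (-4)·(-4−(-2)) + (-2)·(-2−(-1))) = ½·(-21 + 8 + 2) = -11/2, so the A_2-coordinate is 1/6.
[A_1A_2P] = ½·((-7)·(6−(-1)) + 6·(-1−(-2)) + (-4)·(-2−6)) = ½·(-49 + 6 + 32) = -11/2, so the A_3-coordinate is 1/6.

(2/3, 1/6, 1/6)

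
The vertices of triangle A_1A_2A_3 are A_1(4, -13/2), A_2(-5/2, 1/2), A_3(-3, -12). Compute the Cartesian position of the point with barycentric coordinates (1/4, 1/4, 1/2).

P = (1/4)·A_1 + (1/4)·A_2 + (1/2)·A_3.
x-coordinate: (1/4)·4 + (1/4)·(-5/2) + (1/2)·(-3) = -9/8.
y-coordinate: (1/4)·(-13/2) + (1/4)·(1/2) + (1/2)·(-12) = -15/2.

(-9/8, -15/2)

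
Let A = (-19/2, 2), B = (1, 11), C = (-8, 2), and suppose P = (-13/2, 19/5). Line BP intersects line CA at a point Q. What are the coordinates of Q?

Barycentric coordinates of P with respect to ABC: (1/5, 1/5, 3/5).
On side CA the B-coordinate is zero; dropping P's B-weight 1/5 and renormalizing the remaining 3/5 : 1/5 gives weights 3/4, 1/4 on C, A.
Q = (3/4)·(-8, 2) + (1/4)·(-19/2, 2) = (-67/8, 2).

(-67/8, 2)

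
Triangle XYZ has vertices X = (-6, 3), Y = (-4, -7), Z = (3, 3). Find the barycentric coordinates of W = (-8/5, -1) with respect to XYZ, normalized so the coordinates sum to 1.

(1/5, 2/5, 2/5)

Signed area of the reference triangle: [XYZ] = ½·((-6)·(-7−3) + (-4)·(3−3) + 3·(3−(-7))) = ½·(60 + 0 + 30) = 45.
[WYZ] = ½·((-8/5)·(-7−3) + (-4)·(3−(-1)) + 3·(-1−(-7))) = ½·(16 − 16 + 18) = 9, so the X-coordinate is 9/45 = 1/5.
[XWZ] = ½·((-6)·(-1−3) + (-8/5)·(3−3) + 3·(3−(-1))) = ½·(24 + 0 + 12) = 18, so the Y-coordinate is 2/5.
[XYW] = ½·((-6)·(-7−(-1)) + (-4)·(-1−3) + (-8/5)·(3−(-7))) = ½·(36 + 16 − 16) = 18, so the Z-coordinate is 2/5.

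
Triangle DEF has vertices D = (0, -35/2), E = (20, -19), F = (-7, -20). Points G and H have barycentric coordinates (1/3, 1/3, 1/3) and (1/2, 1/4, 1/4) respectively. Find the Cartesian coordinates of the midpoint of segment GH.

(91/24, -56/3)

Barycentric coordinates of the midpoint are the average: (5/12, 7/24, 7/24).
Converting: (5/12)·D + (7/24)·E + (7/24)·F = (91/24, -56/3).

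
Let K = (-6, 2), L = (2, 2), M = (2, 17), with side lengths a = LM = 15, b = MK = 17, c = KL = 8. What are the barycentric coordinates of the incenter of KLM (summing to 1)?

The incenter has barycentric coordinates proportional to the opposite side lengths: (15 : 17 : 8).
Normalizing by 15+17+8 = 40 gives (3/8, 17/40, 1/5).

(3/8, 17/40, 1/5)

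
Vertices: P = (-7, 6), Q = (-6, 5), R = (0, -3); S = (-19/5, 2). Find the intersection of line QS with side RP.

(-7/3, 0)

Barycentric coordinates of S with respect to PQR: (1/5, 2/5, 2/5).
On side RP the Q-coordinate is zero; dropping S's Q-weight 2/5 and renormalizing the remaining 2/5 : 1/5 gives weights 2/3, 1/3 on R, P.
T = (2/3)·(0, -3) + (1/3)·(-7, 6) = (-7/3, 0).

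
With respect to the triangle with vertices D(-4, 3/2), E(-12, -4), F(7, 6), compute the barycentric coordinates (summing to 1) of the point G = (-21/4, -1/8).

(1/4, 1/2, 1/4)

Signed area of the reference triangle: [DEF] = ½·((-4)·(-4−6) + (-12)·(6−(3/2)) + 7·(3/2−(-4))) = ½·(40 − 54 + 77/2) = 49/4.
[GEF] = ½·((-21/4)·(-4−6) + (-12)·(6−(-1/8)) + 7·(-1/8−(-4))) = ½·(105/2 − 147/2 + 217/8) = 49/16, so the D-coordinate is (49/16)/(49/4) = 1/4.
[DGF] = ½·((-4)·(-1/8−6) + (-21/4)·(6−(3/2)) + 7·(3/2−(-1/8))) = ½·(49/2 − 189/8 + 91/8) = 49/8, so the E-coordinate is 1/2.
[DEG] = ½·((-4)·(-4−(-1/8)) + (-12)·(-1/8−(3/2)) + (-21/4)·(3/2−(-4))) = ½·(31/2 + 39/2 − 231/8) = 49/16, so the F-coordinate is 1/4.
Check: 1/4 + 1/2 + 1/4 = 1.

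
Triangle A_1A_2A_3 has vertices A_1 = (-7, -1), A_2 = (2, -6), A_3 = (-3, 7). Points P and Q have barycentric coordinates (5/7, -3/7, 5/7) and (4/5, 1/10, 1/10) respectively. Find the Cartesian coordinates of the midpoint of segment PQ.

Barycentric coordinates of the midpoint are the average: (53/70, -23/140, 57/140).
Converting: (53/70)·A_1 + (-23/140)·A_2 + (57/140)·A_3 = (-137/20, 431/140).

(-137/20, 431/140)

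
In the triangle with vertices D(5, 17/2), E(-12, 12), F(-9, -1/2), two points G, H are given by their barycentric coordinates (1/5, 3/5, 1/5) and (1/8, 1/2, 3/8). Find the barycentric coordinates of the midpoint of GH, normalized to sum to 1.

Since both coordinate triples sum to 1, the midpoint's barycentrics are the componentwise average.
(1/5+1/8)/2 = 13/80; similarly 11/20 and 23/80.

(13/80, 11/20, 23/80)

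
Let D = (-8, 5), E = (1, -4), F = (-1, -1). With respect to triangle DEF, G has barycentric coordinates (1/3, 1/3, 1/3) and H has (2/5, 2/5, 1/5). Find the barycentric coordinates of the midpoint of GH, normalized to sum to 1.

Since both coordinate triples sum to 1, the midpoint's barycentrics are the componentwise average.
(1/3+2/5)/2 = 11/30; similarly 11/30 and 4/15.

(11/30, 11/30, 4/15)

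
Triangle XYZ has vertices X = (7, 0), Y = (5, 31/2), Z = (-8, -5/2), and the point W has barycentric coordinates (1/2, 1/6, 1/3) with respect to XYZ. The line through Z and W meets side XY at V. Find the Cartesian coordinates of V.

(13/2, 31/8)

Line ZW meets XY where the Z-coordinate vanishes; zeroing W's Z-weight and renormalizing leaves X, Y-weights 1/2 : 1/6 → (3/4, 1/4).
So V = (3/4)·X + (1/4)·Y = (13/2, 31/8).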